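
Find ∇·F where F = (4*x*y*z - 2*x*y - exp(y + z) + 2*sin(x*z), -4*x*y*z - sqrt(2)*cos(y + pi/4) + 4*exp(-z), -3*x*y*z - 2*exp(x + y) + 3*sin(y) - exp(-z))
-3*x*y - 4*x*z + 4*y*z - 2*y + 2*z*cos(x*z) + sqrt(2)*sin(y + pi/4) + exp(-z)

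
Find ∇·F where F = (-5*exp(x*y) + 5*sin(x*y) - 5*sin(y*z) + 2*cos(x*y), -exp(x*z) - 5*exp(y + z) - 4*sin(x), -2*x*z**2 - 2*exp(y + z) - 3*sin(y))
-4*x*z - 5*y*exp(x*y) - 2*y*sin(x*y) + 5*y*cos(x*y) - 7*exp(y + z)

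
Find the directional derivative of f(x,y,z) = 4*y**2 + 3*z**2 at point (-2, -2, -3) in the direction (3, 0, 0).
0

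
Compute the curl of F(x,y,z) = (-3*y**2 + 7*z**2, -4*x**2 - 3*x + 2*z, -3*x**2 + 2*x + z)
(-2, 6*x + 14*z - 2, -8*x + 6*y - 3)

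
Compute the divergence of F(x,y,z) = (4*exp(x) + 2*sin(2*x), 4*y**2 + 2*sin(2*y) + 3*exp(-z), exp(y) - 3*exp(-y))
8*y + 4*exp(x) + 4*cos(2*x) + 4*cos(2*y)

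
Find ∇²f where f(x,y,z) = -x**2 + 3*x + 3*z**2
4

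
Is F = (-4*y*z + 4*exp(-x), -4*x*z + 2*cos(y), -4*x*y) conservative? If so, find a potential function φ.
Yes, F is conservative. φ = -4*x*y*z + 2*sin(y) - 4*exp(-x)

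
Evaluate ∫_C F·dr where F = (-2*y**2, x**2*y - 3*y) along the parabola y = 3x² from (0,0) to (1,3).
-141/10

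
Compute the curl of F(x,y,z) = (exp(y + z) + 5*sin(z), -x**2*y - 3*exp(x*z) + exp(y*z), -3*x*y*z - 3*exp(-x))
(-3*x*z + 3*x*exp(x*z) - y*exp(y*z), 3*y*z + exp(y + z) + 5*cos(z) - 3*exp(-x), -2*x*y - 3*z*exp(x*z) - exp(y + z))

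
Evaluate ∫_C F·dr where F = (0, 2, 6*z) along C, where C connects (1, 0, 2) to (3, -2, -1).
-13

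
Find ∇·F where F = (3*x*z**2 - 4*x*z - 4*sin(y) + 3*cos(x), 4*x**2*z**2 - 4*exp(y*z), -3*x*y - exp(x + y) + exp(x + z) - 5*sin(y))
3*z**2 - 4*z*exp(y*z) - 4*z + exp(x + z) - 3*sin(x)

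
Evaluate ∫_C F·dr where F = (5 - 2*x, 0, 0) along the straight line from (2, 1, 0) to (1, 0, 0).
-2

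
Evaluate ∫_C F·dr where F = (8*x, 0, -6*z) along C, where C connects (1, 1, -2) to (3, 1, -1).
41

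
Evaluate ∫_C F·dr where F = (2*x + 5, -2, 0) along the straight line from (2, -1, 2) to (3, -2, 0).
12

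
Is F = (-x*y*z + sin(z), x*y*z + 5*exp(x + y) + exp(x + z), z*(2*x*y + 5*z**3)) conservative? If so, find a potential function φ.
No, ∇×F = (-x*y + 2*x*z - exp(x + z), -x*y - 2*y*z + cos(z), x*z + y*z + 5*exp(x + y) + exp(x + z)) ≠ 0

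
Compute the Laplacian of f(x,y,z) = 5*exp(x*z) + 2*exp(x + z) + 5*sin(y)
5*x**2*exp(x*z) + 5*z**2*exp(x*z) + 4*exp(x + z) - 5*sin(y)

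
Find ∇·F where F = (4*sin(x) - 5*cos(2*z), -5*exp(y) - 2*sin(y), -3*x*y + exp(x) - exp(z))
-5*exp(y) - exp(z) + 4*cos(x) - 2*cos(y)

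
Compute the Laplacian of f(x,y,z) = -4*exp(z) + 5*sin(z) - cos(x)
-4*exp(z) - 5*sin(z) + cos(x)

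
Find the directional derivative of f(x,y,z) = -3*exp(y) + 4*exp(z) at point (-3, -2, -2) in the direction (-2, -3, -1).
5*sqrt(14)*exp(-2)/14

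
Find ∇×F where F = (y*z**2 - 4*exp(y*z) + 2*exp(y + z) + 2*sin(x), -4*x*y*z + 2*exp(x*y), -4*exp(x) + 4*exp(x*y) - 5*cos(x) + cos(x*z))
(4*x*(y + exp(x*y)), 2*y*z - 4*y*exp(x*y) - 4*y*exp(y*z) + z*sin(x*z) + 4*exp(x) + 2*exp(y + z) - 5*sin(x), -4*y*z + 2*y*exp(x*y) - z**2 + 4*z*exp(y*z) - 2*exp(y + z))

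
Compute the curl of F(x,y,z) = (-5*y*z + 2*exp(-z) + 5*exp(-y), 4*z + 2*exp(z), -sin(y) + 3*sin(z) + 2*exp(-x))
(-2*exp(z) - cos(y) - 4, -5*y - 2*exp(-z) + 2*exp(-x), 5*z + 5*exp(-y))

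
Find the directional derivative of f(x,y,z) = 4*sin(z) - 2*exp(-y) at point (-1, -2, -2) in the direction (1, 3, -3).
6*sqrt(19)*(-2*cos(2) + exp(2))/19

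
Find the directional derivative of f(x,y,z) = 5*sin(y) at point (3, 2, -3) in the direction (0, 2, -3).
10*sqrt(13)*cos(2)/13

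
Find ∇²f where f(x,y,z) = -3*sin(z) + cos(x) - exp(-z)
3*sin(z) - cos(x) - exp(-z)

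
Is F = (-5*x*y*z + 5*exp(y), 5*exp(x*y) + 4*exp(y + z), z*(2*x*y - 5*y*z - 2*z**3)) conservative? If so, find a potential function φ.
No, ∇×F = (z*(2*x - 5*z) - 4*exp(y + z), y*(-5*x - 2*z), 5*x*z + 5*y*exp(x*y) - 5*exp(y)) ≠ 0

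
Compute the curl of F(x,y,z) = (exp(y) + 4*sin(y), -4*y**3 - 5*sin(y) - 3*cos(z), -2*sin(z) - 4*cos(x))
(-3*sin(z), -4*sin(x), -exp(y) - 4*cos(y))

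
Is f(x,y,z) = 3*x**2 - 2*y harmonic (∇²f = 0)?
No, ∇²f = 6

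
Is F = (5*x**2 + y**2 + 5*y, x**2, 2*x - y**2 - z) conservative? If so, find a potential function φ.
No, ∇×F = (-2*y, -2, 2*x - 2*y - 5) ≠ 0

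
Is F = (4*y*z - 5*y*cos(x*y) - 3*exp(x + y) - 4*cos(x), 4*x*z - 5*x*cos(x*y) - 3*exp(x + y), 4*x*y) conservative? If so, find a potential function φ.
Yes, F is conservative. φ = 4*x*y*z - 3*exp(x + y) - 4*sin(x) - 5*sin(x*y)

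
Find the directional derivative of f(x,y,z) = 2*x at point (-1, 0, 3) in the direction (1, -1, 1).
2*sqrt(3)/3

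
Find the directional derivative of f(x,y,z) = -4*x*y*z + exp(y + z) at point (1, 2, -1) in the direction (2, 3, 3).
sqrt(22)*(2 + 3*E)/11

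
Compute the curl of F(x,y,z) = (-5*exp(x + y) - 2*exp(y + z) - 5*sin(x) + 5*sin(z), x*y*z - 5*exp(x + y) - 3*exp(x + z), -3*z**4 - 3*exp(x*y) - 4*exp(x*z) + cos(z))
(-x*y - 3*x*exp(x*y) + 3*exp(x + z), 3*y*exp(x*y) + 4*z*exp(x*z) - 2*exp(y + z) + 5*cos(z), y*z - 3*exp(x + z) + 2*exp(y + z))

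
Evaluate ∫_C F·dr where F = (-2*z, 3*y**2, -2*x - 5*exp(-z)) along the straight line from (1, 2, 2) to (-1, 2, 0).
9 - 5*exp(-2)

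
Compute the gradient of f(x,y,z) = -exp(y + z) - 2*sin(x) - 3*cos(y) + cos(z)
(-2*cos(x), -exp(y + z) + 3*sin(y), -exp(y + z) - sin(z))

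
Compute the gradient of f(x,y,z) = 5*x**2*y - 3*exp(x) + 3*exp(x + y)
(10*x*y - 3*exp(x) + 3*exp(x + y), 5*x**2 + 3*exp(x + y), 0)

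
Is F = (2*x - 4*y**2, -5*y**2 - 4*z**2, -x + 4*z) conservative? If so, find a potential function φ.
No, ∇×F = (8*z, 1, 8*y) ≠ 0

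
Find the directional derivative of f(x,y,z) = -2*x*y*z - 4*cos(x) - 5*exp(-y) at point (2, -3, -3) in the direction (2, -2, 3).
2*sqrt(17)*(-5*exp(3) - 12 + 4*sin(2))/17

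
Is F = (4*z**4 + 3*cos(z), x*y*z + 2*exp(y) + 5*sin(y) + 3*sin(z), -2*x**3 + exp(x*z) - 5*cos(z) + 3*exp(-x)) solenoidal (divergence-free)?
No, ∇·F = x*z + x*exp(x*z) + 2*exp(y) + 5*sin(z) + 5*cos(y)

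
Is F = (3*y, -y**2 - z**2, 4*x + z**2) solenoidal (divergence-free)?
No, ∇·F = -2*y + 2*z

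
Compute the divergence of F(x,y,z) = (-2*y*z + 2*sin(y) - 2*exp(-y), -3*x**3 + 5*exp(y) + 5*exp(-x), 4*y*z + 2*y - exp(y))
4*y + 5*exp(y)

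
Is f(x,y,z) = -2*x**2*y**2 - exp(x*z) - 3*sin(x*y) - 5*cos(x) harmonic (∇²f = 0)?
No, ∇²f = x**2*(3*sin(x*y) - 4) - x**2*exp(x*z) + 3*y**2*sin(x*y) - 4*y**2 - z**2*exp(x*z) + 5*cos(x)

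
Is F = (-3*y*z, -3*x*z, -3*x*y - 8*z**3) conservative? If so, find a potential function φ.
Yes, F is conservative. φ = z*(-3*x*y - 2*z**3)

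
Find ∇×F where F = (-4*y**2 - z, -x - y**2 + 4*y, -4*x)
(0, 3, 8*y - 1)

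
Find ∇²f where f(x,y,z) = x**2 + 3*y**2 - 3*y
8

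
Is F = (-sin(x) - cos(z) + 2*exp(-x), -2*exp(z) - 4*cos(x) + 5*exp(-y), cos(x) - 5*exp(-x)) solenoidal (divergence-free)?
No, ∇·F = -cos(x) - 5*exp(-y) - 2*exp(-x)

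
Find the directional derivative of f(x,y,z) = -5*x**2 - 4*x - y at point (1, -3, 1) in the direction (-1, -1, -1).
5*sqrt(3)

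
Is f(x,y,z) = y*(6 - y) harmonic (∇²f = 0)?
No, ∇²f = -2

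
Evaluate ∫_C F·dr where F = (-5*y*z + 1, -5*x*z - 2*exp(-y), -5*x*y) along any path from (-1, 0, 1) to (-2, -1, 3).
-33 + 2*E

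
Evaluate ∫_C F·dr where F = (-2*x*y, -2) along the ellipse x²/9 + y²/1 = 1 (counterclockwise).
0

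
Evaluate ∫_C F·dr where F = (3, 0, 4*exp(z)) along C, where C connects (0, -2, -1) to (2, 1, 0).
10 - 4*exp(-1)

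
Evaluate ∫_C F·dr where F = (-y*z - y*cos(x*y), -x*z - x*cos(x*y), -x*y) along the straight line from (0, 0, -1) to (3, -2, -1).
-6 + sin(6)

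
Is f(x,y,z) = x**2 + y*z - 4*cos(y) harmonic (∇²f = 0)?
No, ∇²f = 4*cos(y) + 2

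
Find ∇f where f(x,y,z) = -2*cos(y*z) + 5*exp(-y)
(0, 2*z*sin(y*z) - 5*exp(-y), 2*y*sin(y*z))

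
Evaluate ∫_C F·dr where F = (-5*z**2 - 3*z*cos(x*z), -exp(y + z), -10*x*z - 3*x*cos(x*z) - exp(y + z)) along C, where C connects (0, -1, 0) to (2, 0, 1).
-10 - 3*sin(2) - E + exp(-1)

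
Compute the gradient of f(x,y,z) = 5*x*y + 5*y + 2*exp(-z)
(5*y, 5*x + 5, -2*exp(-z))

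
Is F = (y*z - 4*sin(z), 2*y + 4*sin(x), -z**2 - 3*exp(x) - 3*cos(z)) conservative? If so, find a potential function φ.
No, ∇×F = (0, y + 3*exp(x) - 4*cos(z), -z + 4*cos(x)) ≠ 0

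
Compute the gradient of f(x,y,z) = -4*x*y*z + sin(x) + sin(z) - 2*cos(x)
(-4*y*z + 2*sin(x) + cos(x), -4*x*z, -4*x*y + cos(z))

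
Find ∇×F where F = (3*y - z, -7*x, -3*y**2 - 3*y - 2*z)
(-6*y - 3, -1, -10)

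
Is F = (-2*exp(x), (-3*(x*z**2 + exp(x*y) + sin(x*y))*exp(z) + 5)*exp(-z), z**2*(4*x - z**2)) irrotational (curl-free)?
No, ∇×F = (6*x*z + 5*exp(-z), -4*z**2, -3*y*exp(x*y) - 3*y*cos(x*y) - 3*z**2)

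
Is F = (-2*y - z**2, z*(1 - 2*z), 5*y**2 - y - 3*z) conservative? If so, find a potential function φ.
No, ∇×F = (10*y + 4*z - 2, -2*z, 2) ≠ 0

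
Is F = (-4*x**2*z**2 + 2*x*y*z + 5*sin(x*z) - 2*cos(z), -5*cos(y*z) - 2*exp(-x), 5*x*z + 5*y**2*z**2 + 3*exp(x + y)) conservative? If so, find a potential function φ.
No, ∇×F = (10*y*z**2 - 5*y*sin(y*z) + 3*exp(x + y), -8*x**2*z + 2*x*y + 5*x*cos(x*z) - 5*z - 3*exp(x + y) + 2*sin(z), -2*x*z + 2*exp(-x)) ≠ 0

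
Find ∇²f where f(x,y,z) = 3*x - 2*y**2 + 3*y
-4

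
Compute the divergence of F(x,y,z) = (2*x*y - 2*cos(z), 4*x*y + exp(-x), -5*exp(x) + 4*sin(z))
4*x + 2*y + 4*cos(z)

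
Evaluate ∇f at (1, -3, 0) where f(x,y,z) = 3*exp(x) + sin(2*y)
(3*E, 2*cos(6), 0)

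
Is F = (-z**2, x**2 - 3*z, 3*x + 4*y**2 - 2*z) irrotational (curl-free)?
No, ∇×F = (8*y + 3, -2*z - 3, 2*x)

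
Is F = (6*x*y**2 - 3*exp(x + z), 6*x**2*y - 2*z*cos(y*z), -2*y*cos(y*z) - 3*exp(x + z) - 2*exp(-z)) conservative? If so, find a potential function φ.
Yes, F is conservative. φ = 3*x**2*y**2 - 3*exp(x + z) - 2*sin(y*z) + 2*exp(-z)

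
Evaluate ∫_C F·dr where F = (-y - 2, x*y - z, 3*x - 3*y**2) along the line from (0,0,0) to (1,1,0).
-13/6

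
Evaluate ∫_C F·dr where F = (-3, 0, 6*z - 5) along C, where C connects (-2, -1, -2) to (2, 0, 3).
-22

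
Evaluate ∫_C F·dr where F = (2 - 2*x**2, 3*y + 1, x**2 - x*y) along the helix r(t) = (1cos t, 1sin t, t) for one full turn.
pi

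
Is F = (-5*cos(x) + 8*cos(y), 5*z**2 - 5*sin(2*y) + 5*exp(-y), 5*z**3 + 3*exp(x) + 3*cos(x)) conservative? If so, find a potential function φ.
No, ∇×F = (-10*z, -3*exp(x) + 3*sin(x), 8*sin(y)) ≠ 0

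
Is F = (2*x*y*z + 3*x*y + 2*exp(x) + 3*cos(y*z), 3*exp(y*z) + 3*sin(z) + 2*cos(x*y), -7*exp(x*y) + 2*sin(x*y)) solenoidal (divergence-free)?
No, ∇·F = -2*x*sin(x*y) + 2*y*z + 3*y + 3*z*exp(y*z) + 2*exp(x)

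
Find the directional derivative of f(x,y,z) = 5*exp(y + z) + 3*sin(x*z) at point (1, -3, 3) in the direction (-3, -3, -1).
-10*sqrt(19)*(3*cos(3) + 2)/19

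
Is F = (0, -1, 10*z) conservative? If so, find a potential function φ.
Yes, F is conservative. φ = -y + 5*z**2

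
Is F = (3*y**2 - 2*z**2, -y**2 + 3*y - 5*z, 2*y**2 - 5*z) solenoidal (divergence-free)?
No, ∇·F = -2*y - 2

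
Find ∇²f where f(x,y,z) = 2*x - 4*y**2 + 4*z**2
0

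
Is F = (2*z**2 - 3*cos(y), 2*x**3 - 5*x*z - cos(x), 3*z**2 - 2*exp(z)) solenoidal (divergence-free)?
No, ∇·F = 6*z - 2*exp(z)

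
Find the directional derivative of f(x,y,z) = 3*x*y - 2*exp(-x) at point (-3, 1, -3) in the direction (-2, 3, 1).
sqrt(14)*(-4*exp(3) - 33)/14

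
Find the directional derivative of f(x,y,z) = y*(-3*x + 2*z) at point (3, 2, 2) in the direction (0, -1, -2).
-3*sqrt(5)/5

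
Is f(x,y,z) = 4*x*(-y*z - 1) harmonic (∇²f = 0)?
Yes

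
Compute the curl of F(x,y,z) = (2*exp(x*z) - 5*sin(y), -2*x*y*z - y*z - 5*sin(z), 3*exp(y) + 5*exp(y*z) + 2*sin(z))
(2*x*y + y + 5*z*exp(y*z) + 3*exp(y) + 5*cos(z), 2*x*exp(x*z), -2*y*z + 5*cos(y))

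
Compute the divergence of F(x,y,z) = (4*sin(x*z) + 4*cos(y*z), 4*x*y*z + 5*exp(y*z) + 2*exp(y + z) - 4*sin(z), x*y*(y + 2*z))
2*x*y + 4*x*z + 5*z*exp(y*z) + 4*z*cos(x*z) + 2*exp(y + z)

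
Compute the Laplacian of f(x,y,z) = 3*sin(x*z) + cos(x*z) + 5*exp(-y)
(-(x**2 + z**2)*(3*sin(x*z) + cos(x*z))*exp(y) + 5)*exp(-y)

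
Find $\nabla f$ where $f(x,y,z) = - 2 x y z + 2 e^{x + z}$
(-2*y*z + 2*exp(x + z), -2*x*z, -2*x*y + 2*exp(x + z))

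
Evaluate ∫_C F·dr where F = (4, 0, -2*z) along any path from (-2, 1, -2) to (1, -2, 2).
12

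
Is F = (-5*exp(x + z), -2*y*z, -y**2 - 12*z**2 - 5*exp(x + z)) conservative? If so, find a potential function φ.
Yes, F is conservative. φ = -y**2*z - 4*z**3 - 5*exp(x + z)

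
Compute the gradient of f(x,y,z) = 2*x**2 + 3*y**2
(4*x, 6*y, 0)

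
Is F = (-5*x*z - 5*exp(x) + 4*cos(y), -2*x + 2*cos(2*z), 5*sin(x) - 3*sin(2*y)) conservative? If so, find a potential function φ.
No, ∇×F = (4*sin(2*z) - 6*cos(2*y), -5*x - 5*cos(x), 4*sin(y) - 2) ≠ 0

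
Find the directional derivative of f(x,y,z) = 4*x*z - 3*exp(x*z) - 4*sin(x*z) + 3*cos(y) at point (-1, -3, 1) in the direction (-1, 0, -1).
0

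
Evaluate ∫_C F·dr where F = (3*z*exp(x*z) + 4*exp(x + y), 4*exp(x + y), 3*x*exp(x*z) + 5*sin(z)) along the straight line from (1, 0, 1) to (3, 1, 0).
-7*E - 2 + 5*cos(1) + 4*exp(4)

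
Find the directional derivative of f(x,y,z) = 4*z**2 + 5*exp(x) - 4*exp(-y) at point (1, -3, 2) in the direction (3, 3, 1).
sqrt(19)*(16 + 15*E + 12*exp(3))/19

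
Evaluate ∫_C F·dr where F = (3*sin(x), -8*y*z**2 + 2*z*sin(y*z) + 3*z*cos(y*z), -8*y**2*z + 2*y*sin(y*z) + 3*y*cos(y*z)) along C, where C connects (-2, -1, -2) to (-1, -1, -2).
-3*cos(1) + 3*cos(2)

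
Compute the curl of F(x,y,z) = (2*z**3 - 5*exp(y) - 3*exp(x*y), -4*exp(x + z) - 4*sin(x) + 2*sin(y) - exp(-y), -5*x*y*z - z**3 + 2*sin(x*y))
(-5*x*z + 2*x*cos(x*y) + 4*exp(x + z), 5*y*z - 2*y*cos(x*y) + 6*z**2, 3*x*exp(x*y) + 5*exp(y) - 4*exp(x + z) - 4*cos(x))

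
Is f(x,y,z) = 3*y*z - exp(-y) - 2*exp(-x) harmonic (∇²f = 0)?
No, ∇²f = -exp(-y) - 2*exp(-x)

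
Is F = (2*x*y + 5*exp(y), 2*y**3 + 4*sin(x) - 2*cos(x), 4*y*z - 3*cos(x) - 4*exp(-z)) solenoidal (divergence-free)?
No, ∇·F = 6*y**2 + 6*y + 4*exp(-z)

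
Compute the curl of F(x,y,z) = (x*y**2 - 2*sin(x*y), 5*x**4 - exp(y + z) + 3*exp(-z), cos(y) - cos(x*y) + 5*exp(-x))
(x*sin(x*y) + exp(y + z) - sin(y) + 3*exp(-z), -y*sin(x*y) + 5*exp(-x), 2*x*(10*x**2 - y + cos(x*y)))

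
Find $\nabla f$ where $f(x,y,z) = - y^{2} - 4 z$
(0, -2*y, -4)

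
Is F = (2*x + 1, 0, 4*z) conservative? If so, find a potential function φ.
Yes, F is conservative. φ = x**2 + x + 2*z**2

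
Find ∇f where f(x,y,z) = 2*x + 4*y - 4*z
(2, 4, -4)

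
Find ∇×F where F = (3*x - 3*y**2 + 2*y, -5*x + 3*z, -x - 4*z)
(-3, 1, 6*y - 7)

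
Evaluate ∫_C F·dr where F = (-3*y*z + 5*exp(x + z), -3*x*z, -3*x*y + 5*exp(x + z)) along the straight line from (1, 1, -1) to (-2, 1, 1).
-2 + 5*exp(-1)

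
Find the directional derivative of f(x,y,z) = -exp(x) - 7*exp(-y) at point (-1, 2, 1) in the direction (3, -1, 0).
sqrt(10)*(-3*E - 7)*exp(-2)/10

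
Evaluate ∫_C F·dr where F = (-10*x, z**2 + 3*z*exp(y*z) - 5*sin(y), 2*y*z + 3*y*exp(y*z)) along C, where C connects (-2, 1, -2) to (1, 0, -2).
-5*cos(1) - 3*exp(-2) + 19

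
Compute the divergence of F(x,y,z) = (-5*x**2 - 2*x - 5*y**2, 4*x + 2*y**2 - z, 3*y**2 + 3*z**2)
-10*x + 4*y + 6*z - 2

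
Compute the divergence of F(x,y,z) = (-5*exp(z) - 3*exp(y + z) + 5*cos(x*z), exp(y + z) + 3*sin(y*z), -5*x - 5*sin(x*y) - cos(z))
-5*z*sin(x*z) + 3*z*cos(y*z) + exp(y + z) + sin(z)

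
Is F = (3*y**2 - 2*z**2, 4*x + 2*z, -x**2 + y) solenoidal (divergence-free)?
Yes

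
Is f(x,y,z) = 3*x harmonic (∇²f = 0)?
Yes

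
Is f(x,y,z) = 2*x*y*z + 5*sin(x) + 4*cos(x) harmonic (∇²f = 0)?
No, ∇²f = -5*sin(x) - 4*cos(x)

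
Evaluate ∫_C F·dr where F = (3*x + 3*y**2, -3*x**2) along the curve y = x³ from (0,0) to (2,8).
114/35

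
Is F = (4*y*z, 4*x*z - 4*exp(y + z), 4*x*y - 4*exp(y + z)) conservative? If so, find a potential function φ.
Yes, F is conservative. φ = 4*x*y*z - 4*exp(y + z)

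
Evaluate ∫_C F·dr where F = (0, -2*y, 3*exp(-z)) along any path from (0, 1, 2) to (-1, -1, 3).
-(3 - 3*E)*exp(-3)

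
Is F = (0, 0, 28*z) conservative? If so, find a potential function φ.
Yes, F is conservative. φ = 14*z**2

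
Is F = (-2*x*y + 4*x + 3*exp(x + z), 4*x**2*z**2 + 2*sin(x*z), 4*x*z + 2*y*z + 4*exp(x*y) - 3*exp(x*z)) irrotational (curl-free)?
No, ∇×F = (-8*x**2*z + 4*x*exp(x*y) - 2*x*cos(x*z) + 2*z, -4*y*exp(x*y) + 3*z*exp(x*z) - 4*z + 3*exp(x + z), 8*x*z**2 + 2*x + 2*z*cos(x*z))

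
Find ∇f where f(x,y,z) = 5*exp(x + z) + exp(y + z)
(5*exp(x + z), exp(y + z), 5*exp(x + z) + exp(y + z))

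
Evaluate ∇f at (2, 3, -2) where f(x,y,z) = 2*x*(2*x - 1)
(14, 0, 0)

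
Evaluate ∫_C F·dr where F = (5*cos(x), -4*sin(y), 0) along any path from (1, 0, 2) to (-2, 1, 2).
-5*sin(2) - 5*sin(1) - 4 + 4*cos(1)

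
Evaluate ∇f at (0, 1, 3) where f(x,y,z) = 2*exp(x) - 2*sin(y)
(2, -2*cos(1), 0)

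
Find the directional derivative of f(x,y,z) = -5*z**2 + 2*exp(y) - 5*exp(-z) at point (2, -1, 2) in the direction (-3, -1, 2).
sqrt(14)*(-20*exp(2) - E + 5)*exp(-2)/7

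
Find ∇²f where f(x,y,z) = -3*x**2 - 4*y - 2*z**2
-10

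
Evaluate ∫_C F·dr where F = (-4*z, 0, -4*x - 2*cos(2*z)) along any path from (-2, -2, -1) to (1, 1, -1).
12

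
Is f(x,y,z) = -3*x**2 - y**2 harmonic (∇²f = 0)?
No, ∇²f = -8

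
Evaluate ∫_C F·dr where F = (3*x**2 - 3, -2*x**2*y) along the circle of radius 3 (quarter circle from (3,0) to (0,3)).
-117/2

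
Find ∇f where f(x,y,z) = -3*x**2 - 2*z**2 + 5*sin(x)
(-6*x + 5*cos(x), 0, -4*z)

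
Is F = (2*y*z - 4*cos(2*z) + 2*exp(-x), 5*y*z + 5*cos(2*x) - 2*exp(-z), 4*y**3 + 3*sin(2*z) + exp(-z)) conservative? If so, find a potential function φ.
No, ∇×F = (12*y**2 - 5*y - 2*exp(-z), 2*y + 8*sin(2*z), -2*z - 10*sin(2*x)) ≠ 0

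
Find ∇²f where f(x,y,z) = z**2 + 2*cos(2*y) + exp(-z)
-8*cos(2*y) + 2 + exp(-z)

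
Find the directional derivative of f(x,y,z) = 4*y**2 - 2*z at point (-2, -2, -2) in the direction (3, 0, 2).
-4*sqrt(13)/13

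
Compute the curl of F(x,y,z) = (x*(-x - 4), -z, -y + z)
(0, 0, 0)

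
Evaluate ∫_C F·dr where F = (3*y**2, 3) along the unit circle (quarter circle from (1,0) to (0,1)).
1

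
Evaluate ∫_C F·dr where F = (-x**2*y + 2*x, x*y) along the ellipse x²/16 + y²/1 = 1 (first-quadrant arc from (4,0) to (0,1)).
-44/3 + 4*pi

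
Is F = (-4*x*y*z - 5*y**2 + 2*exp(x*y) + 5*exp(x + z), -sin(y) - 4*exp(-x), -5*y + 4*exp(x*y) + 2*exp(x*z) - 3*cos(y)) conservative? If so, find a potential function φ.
No, ∇×F = (4*x*exp(x*y) + 3*sin(y) - 5, -4*x*y - 4*y*exp(x*y) - 2*z*exp(x*z) + 5*exp(x + z), 4*x*z - 2*x*exp(x*y) + 10*y + 4*exp(-x)) ≠ 0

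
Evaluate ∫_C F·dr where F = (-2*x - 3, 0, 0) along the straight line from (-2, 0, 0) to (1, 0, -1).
-6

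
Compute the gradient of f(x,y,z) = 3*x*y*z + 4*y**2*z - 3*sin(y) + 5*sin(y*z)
(3*y*z, 3*x*z + 8*y*z + 5*z*cos(y*z) - 3*cos(y), y*(3*x + 4*y + 5*cos(y*z)))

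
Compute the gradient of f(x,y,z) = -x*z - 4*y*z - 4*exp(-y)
(-z, -4*z + 4*exp(-y), -x - 4*y)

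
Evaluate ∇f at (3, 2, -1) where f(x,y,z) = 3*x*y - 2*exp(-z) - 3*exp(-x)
(3*exp(-3) + 6, 9, 2*E)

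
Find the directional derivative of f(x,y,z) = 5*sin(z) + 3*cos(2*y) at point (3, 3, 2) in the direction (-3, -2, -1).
sqrt(14)*(12*sin(6) - 5*cos(2))/14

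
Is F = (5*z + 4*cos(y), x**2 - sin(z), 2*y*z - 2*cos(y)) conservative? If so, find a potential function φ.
No, ∇×F = (2*z + 2*sin(y) + cos(z), 5, 2*x + 4*sin(y)) ≠ 0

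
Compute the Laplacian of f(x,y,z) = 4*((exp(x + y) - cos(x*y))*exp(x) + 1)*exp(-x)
4*x**2*cos(x*y) + 4*y**2*cos(x*y) + 8*exp(x + y) + 4*exp(-x)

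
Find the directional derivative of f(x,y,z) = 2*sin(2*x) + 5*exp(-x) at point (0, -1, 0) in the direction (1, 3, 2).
-sqrt(14)/14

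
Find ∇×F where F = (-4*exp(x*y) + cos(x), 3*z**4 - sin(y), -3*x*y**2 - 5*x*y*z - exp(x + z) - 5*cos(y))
(-6*x*y - 5*x*z - 12*z**3 + 5*sin(y), 3*y**2 + 5*y*z + exp(x + z), 4*x*exp(x*y))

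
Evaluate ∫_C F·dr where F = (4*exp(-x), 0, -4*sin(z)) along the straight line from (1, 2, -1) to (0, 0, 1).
-4 + 4*exp(-1)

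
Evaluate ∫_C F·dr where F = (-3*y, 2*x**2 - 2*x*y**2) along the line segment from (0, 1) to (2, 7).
-332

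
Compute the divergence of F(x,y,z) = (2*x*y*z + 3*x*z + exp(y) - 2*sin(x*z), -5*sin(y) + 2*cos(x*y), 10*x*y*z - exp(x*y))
10*x*y - 2*x*sin(x*y) + 2*y*z - 2*z*cos(x*z) + 3*z - 5*cos(y)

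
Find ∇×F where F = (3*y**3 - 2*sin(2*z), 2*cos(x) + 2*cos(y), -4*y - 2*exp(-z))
(-4, -4*cos(2*z), -9*y**2 - 2*sin(x))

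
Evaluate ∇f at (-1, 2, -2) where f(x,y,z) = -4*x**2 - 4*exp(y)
(8, -4*exp(2), 0)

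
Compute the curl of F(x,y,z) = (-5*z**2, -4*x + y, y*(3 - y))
(3 - 2*y, -10*z, -4)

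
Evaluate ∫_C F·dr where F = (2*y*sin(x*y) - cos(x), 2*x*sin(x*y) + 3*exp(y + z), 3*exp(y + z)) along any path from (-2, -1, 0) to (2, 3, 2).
2*sqrt(2)*cos(pi/4 + 2) - 2*cos(6) - 3*exp(-1) + 3*exp(5)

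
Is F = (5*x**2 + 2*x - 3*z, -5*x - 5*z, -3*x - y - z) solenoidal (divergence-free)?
No, ∇·F = 10*x + 1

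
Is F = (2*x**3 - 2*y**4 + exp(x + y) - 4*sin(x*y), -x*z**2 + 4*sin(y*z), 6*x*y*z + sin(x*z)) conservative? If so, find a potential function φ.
No, ∇×F = (8*x*z - 4*y*cos(y*z), -z*(6*y + cos(x*z)), 4*x*cos(x*y) + 8*y**3 - z**2 - exp(x + y)) ≠ 0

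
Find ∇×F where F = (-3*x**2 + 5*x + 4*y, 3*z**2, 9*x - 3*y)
(-6*z - 3, -9, -4)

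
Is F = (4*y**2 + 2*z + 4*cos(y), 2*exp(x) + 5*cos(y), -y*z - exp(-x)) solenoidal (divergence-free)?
No, ∇·F = -y - 5*sin(y)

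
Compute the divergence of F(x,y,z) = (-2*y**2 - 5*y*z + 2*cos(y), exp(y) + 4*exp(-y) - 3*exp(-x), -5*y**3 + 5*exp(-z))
exp(y) - 5*exp(-z) - 4*exp(-y)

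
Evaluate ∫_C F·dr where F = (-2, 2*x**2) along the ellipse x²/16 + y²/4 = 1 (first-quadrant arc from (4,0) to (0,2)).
152/3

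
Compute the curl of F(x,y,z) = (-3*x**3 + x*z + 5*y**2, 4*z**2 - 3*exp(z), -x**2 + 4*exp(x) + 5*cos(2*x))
(-8*z + 3*exp(z), 3*x - 4*exp(x) + 10*sin(2*x), -10*y)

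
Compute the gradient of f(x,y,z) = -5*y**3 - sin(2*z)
(0, -15*y**2, -2*cos(2*z))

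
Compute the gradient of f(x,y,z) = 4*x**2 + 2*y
(8*x, 2, 0)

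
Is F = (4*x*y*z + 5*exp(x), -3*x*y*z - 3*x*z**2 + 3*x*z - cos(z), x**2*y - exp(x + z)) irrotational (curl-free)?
No, ∇×F = (x**2 + 3*x*y + 6*x*z - 3*x - sin(z), 2*x*y + exp(x + z), z*(-4*x - 3*y - 3*z + 3))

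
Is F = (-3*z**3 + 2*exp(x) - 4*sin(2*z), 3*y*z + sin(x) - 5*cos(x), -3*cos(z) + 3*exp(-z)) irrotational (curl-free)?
No, ∇×F = (-3*y, -9*z**2 - 8*cos(2*z), 5*sin(x) + cos(x))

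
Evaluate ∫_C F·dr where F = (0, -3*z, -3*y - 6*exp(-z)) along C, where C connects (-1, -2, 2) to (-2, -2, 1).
-6 - 6*exp(-2) + 6*exp(-1)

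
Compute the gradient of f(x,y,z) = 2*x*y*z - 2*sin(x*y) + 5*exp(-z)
(2*y*(z - cos(x*y)), 2*x*(z - cos(x*y)), 2*x*y - 5*exp(-z))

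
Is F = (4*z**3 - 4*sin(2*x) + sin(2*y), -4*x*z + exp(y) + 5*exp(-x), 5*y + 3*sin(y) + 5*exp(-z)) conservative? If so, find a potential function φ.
No, ∇×F = (4*x + 3*cos(y) + 5, 12*z**2, -4*z - 2*cos(2*y) - 5*exp(-x)) ≠ 0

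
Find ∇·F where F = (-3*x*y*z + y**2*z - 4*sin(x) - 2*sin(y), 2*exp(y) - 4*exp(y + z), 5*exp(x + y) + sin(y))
-3*y*z + 2*exp(y) - 4*exp(y + z) - 4*cos(x)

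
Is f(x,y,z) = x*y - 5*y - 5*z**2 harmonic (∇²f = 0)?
No, ∇²f = -10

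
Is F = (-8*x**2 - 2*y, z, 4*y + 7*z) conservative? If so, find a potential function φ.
No, ∇×F = (3, 0, 2) ≠ 0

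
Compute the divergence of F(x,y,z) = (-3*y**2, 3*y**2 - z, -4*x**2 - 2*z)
6*y - 2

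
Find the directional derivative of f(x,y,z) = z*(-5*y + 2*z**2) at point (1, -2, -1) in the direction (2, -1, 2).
9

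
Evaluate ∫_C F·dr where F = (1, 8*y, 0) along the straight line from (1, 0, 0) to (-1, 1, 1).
2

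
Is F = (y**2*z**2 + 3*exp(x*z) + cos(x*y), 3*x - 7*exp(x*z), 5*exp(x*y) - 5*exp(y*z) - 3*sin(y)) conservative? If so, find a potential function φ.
No, ∇×F = (5*x*exp(x*y) + 7*x*exp(x*z) - 5*z*exp(y*z) - 3*cos(y), 3*x*exp(x*z) + 2*y**2*z - 5*y*exp(x*y), x*sin(x*y) - 2*y*z**2 - 7*z*exp(x*z) + 3) ≠ 0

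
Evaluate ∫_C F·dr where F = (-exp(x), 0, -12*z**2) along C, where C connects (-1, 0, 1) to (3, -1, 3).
-104 - exp(3) + exp(-1)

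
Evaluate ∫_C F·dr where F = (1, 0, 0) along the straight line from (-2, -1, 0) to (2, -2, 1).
4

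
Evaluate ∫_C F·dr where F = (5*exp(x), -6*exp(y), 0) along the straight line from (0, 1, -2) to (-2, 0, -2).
-11 + 5*exp(-2) + 6*E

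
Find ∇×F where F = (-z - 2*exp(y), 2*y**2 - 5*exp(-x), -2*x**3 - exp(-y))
(exp(-y), 6*x**2 - 1, 2*exp(y) + 5*exp(-x))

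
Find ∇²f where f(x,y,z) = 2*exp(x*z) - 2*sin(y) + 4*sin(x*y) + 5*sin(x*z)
x**2*(2*exp(x*z) - 5*sin(x*z)) - 4*x**2*sin(x*y) - 4*y**2*sin(x*y) + 2*z**2*exp(x*z) - 5*z**2*sin(x*z) + 2*sin(y)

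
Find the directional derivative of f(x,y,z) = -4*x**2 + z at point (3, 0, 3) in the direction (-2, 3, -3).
45*sqrt(22)/22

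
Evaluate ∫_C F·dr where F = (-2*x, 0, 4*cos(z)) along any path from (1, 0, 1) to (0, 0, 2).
-4*sin(1) + 1 + 4*sin(2)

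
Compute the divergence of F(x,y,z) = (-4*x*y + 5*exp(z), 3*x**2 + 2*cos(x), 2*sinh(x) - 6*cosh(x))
-4*y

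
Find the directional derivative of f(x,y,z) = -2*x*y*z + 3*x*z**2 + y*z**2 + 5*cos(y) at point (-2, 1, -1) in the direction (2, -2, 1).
10*sin(1)/3 + 10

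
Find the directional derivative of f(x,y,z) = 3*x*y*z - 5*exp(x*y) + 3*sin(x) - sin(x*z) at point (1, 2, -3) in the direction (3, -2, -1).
sqrt(14)*(-20*exp(2) - 42 + 10*cos(3) + 9*cos(1))/14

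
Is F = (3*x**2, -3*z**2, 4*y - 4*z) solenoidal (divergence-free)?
No, ∇·F = 6*x - 4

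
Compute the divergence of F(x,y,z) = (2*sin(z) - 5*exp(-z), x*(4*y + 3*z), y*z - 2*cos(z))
4*x + y + 2*sin(z)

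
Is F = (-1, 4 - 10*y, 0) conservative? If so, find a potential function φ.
Yes, F is conservative. φ = -x - 5*y**2 + 4*y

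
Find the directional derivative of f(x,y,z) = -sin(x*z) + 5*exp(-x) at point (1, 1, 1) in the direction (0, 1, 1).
-sqrt(2)*cos(1)/2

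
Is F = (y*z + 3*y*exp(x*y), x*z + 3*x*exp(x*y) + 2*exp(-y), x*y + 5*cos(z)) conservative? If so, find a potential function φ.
Yes, F is conservative. φ = x*y*z + 3*exp(x*y) + 5*sin(z) - 2*exp(-y)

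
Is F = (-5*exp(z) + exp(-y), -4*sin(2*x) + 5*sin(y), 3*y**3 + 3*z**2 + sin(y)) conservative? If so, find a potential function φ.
No, ∇×F = (9*y**2 + cos(y), -5*exp(z), -8*cos(2*x) + exp(-y)) ≠ 0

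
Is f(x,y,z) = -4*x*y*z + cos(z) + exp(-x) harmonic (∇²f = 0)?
No, ∇²f = -cos(z) + exp(-x)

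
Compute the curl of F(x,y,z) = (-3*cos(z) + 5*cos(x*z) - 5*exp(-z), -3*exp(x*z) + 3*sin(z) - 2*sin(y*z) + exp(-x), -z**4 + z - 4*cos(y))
(3*x*exp(x*z) + 2*y*cos(y*z) + 4*sin(y) - 3*cos(z), -5*x*sin(x*z) + 3*sin(z) + 5*exp(-z), -3*z*exp(x*z) - exp(-x))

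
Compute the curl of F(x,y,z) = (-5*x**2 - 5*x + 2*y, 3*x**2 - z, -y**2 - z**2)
(1 - 2*y, 0, 6*x - 2)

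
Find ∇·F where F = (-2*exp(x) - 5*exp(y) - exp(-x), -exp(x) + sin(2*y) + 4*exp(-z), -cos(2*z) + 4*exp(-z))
-2*exp(x) + 2*sin(2*z) + 2*cos(2*y) - 4*exp(-z) + exp(-x)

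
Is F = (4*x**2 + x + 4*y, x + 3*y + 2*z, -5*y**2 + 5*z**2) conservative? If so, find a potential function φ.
No, ∇×F = (-10*y - 2, 0, -3) ≠ 0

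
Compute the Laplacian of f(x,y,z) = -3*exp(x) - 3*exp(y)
-3*exp(x) - 3*exp(y)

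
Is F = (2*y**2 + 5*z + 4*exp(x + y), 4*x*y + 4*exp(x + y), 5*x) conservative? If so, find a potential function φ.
Yes, F is conservative. φ = 2*x*y**2 + 5*x*z + 4*exp(x + y)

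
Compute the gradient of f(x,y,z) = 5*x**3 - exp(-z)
(15*x**2, 0, exp(-z))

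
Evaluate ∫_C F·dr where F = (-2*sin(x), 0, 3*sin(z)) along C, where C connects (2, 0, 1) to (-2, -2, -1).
0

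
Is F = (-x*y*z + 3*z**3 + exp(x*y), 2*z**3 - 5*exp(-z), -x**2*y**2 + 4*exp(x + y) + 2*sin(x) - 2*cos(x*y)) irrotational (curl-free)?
No, ∇×F = ((2*(-x**2*y + x*sin(x*y) - 3*z**2 + 2*exp(x + y))*exp(z) - 5)*exp(-z), 2*x*y**2 - x*y - 2*y*sin(x*y) + 9*z**2 - 4*exp(x + y) - 2*cos(x), x*(z - exp(x*y)))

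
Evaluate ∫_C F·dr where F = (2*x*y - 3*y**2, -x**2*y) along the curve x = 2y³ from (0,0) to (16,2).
6848/35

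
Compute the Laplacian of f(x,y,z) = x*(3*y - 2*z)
0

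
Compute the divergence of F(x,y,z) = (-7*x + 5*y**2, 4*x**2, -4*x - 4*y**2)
-7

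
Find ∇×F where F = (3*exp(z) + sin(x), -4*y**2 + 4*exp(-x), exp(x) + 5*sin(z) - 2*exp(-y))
(2*exp(-y), -exp(x) + 3*exp(z), -4*exp(-x))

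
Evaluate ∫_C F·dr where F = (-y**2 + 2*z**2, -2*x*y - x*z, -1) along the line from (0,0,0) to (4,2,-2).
2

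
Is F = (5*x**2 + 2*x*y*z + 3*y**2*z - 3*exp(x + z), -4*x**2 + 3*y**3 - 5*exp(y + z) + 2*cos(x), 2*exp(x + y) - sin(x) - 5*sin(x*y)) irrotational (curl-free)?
No, ∇×F = (-5*x*cos(x*y) + 2*exp(x + y) + 5*exp(y + z), 2*x*y + 3*y**2 + 5*y*cos(x*y) - 2*exp(x + y) - 3*exp(x + z) + cos(x), -2*x*z - 8*x - 6*y*z - 2*sin(x))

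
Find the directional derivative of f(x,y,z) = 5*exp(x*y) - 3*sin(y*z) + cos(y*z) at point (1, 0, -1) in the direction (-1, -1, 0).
-4*sqrt(2)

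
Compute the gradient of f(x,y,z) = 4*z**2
(0, 0, 8*z)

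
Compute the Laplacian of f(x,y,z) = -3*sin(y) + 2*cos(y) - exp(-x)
3*sin(y) - 2*cos(y) - exp(-x)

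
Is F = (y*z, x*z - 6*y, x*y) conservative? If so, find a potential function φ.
Yes, F is conservative. φ = y*(x*z - 3*y)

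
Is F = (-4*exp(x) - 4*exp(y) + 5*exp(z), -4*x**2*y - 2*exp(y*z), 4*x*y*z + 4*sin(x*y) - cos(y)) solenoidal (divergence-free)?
No, ∇·F = -4*x**2 + 4*x*y - 2*z*exp(y*z) - 4*exp(x)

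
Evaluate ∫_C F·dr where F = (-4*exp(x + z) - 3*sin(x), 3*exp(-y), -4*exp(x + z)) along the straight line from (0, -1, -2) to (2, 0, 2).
-4*exp(4) - 6 + 3*cos(2) + 4*exp(-2) + 3*E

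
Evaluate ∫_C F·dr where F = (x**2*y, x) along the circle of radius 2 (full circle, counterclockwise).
0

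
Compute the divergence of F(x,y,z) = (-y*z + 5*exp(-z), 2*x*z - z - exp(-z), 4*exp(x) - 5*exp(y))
0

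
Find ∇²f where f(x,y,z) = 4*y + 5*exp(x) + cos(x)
5*exp(x) - cos(x)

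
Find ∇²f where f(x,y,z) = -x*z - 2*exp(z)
-2*exp(z)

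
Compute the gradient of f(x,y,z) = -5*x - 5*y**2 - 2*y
(-5, -10*y - 2, 0)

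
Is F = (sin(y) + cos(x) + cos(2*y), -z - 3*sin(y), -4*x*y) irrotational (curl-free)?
No, ∇×F = (1 - 4*x, 4*y, (4*sin(y) - 1)*cos(y))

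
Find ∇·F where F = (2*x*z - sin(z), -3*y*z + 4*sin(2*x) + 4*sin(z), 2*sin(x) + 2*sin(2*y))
-z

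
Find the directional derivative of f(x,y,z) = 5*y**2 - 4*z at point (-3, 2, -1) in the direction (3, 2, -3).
26*sqrt(22)/11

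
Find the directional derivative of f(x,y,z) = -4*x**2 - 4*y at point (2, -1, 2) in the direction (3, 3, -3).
-20*sqrt(3)/3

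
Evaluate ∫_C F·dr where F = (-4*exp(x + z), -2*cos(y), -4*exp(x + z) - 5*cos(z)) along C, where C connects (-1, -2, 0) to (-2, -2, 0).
-(4 - 4*E)*exp(-2)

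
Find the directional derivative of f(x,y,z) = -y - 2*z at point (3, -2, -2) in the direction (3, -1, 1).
-sqrt(11)/11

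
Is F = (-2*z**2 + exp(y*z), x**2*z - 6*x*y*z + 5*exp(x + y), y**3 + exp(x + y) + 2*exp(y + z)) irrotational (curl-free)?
No, ∇×F = (-x**2 + 6*x*y + 3*y**2 + exp(x + y) + 2*exp(y + z), y*exp(y*z) - 4*z - exp(x + y), 2*x*z - 6*y*z - z*exp(y*z) + 5*exp(x + y))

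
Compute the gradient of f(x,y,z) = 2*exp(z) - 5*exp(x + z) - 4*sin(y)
(-5*exp(x + z), -4*cos(y), (2 - 5*exp(x))*exp(z))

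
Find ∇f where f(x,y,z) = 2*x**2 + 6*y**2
(4*x, 12*y, 0)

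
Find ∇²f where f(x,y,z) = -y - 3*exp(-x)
-3*exp(-x)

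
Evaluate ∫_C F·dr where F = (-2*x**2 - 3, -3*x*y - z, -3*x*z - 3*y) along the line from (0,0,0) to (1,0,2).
-23/3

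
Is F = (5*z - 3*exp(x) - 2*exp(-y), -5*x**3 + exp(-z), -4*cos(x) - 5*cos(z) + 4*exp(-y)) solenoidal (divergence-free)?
No, ∇·F = -3*exp(x) + 5*sin(z)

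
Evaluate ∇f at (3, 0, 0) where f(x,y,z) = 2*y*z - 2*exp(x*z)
(0, 0, -6)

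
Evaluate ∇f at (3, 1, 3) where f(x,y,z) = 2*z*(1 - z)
(0, 0, -10)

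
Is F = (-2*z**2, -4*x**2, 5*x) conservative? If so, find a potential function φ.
No, ∇×F = (0, -4*z - 5, -8*x) ≠ 0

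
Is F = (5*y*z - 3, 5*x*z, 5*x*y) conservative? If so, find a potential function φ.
Yes, F is conservative. φ = x*(5*y*z - 3)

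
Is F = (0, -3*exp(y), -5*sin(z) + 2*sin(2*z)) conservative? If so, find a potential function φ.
Yes, F is conservative. φ = -3*exp(y) + 5*cos(z) - cos(2*z)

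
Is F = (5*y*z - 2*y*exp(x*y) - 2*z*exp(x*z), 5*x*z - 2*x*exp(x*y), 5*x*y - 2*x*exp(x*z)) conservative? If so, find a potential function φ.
Yes, F is conservative. φ = 5*x*y*z - 2*exp(x*y) - 2*exp(x*z)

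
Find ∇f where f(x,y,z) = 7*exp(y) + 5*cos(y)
(0, 7*exp(y) - 5*sin(y), 0)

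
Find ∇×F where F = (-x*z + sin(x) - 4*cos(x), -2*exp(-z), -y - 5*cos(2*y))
(10*sin(2*y) - 1 - 2*exp(-z), -x, 0)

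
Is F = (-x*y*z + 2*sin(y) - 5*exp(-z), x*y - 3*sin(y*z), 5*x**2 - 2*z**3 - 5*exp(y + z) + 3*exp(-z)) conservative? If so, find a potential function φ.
No, ∇×F = (3*y*cos(y*z) - 5*exp(y + z), -x*y - 10*x + 5*exp(-z), x*z + y - 2*cos(y)) ≠ 0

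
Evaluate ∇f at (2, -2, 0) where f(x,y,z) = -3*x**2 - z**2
(-12, 0, 0)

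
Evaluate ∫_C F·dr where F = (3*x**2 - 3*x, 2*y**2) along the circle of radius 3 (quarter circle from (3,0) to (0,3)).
9/2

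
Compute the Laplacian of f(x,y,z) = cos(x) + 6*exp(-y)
-cos(x) + 6*exp(-y)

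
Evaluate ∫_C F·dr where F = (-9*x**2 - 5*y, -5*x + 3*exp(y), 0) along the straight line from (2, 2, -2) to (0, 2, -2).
44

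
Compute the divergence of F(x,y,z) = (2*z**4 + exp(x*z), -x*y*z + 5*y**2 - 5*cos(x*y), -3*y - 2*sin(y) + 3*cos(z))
-x*z + 5*x*sin(x*y) + 10*y + z*exp(x*z) - 3*sin(z)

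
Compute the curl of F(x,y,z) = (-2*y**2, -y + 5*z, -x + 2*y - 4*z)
(-3, 1, 4*y)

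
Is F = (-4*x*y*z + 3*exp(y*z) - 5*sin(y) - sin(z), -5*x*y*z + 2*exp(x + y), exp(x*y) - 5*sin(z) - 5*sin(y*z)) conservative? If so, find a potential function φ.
No, ∇×F = (5*x*y + x*exp(x*y) - 5*z*cos(y*z), -4*x*y - y*exp(x*y) + 3*y*exp(y*z) - cos(z), 4*x*z - 5*y*z - 3*z*exp(y*z) + 2*exp(x + y) + 5*cos(y)) ≠ 0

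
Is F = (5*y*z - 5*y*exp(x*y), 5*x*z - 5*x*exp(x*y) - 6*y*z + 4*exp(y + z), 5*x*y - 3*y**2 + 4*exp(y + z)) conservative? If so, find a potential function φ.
Yes, F is conservative. φ = 5*x*y*z - 3*y**2*z - 5*exp(x*y) + 4*exp(y + z)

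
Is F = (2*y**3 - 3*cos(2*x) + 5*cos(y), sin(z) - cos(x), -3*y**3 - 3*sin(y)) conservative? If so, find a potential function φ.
No, ∇×F = (-9*y**2 - 3*cos(y) - cos(z), 0, -6*y**2 + sin(x) + 5*sin(y)) ≠ 0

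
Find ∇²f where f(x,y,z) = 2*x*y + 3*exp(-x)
3*exp(-x)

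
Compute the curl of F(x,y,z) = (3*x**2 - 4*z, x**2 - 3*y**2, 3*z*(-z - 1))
(0, -4, 2*x)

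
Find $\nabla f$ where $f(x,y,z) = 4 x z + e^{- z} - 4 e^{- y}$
(4*z, 4*exp(-y), 4*x - exp(-z))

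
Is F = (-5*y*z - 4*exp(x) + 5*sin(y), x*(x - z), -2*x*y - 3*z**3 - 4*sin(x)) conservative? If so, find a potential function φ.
No, ∇×F = (-x, -3*y + 4*cos(x), 2*x + 4*z - 5*cos(y)) ≠ 0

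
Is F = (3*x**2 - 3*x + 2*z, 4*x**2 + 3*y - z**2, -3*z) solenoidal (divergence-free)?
No, ∇·F = 6*x - 3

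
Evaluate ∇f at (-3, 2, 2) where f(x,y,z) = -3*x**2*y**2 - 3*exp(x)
(72 - 3*exp(-3), -108, 0)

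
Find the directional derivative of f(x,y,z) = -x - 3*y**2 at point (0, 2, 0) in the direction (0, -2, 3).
24*sqrt(13)/13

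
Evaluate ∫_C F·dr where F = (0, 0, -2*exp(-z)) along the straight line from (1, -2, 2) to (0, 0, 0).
2 - 2*exp(-2)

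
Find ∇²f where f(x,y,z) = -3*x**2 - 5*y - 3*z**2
-12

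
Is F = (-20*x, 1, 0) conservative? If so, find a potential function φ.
Yes, F is conservative. φ = -10*x**2 + y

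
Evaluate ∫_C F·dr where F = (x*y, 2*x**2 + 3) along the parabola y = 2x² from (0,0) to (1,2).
17/2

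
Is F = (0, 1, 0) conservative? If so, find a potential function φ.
Yes, F is conservative. φ = y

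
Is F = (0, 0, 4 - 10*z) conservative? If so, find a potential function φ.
Yes, F is conservative. φ = z*(4 - 5*z)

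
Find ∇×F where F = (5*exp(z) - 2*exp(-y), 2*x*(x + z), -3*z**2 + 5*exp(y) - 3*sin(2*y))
(-2*x + 5*exp(y) - 6*cos(2*y), 5*exp(z), 4*x + 2*z - 2*exp(-y))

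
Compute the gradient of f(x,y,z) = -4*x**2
(-8*x, 0, 0)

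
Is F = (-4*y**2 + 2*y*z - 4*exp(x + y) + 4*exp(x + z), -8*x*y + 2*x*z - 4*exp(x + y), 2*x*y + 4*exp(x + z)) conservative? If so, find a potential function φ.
Yes, F is conservative. φ = -4*x*y**2 + 2*x*y*z - 4*exp(x + y) + 4*exp(x + z)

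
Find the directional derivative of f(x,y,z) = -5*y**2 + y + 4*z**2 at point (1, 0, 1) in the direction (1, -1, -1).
-3*sqrt(3)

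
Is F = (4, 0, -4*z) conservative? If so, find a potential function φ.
Yes, F is conservative. φ = 4*x - 2*z**2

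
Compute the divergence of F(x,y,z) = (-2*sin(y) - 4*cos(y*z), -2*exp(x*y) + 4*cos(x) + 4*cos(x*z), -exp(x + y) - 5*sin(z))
-2*x*exp(x*y) - 5*cos(z)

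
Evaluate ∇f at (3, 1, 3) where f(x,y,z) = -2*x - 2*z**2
(-2, 0, -12)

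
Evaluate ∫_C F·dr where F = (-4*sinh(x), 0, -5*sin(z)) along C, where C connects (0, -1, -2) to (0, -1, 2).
0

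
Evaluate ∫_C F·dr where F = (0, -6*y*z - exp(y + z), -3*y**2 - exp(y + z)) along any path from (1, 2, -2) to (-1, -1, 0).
-23 - exp(-1)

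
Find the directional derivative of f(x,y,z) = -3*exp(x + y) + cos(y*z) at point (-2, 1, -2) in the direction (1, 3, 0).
-3*sqrt(10)*(2 + E*sin(2))*exp(-1)/5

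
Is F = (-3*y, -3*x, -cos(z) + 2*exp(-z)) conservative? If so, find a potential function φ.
Yes, F is conservative. φ = -3*x*y - sin(z) - 2*exp(-z)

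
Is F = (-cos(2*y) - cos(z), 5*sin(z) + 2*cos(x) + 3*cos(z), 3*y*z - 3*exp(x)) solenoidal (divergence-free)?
No, ∇·F = 3*y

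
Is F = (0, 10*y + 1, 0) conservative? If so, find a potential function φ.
Yes, F is conservative. φ = y*(5*y + 1)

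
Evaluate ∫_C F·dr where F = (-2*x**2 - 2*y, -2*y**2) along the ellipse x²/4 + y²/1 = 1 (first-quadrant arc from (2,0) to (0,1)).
pi + 14/3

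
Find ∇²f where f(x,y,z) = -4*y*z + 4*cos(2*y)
-16*cos(2*y)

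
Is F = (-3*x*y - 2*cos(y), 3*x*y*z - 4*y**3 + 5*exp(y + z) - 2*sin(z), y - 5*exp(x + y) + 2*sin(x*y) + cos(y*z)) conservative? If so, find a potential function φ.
No, ∇×F = (-3*x*y + 2*x*cos(x*y) - z*sin(y*z) - 5*exp(x + y) - 5*exp(y + z) + 2*cos(z) + 1, -2*y*cos(x*y) + 5*exp(x + y), 3*x + 3*y*z - 2*sin(y)) ≠ 0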